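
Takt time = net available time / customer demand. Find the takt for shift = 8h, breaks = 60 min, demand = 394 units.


Available = 8×60 - 60 = 420 min
Takt time = 420 / 394
= 1.07 min/unit


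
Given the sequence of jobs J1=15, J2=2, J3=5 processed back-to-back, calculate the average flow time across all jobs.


Completion times:
  J1: completes at 15
  J2: completes at 17
  J3: completes at 22
Sum = 54
Average = 54/3
= 18.00


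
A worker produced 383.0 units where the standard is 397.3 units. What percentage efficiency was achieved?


Efficiency = (actual / standard) × 100
= (383.0 / 397.3) × 100
= 96.4%


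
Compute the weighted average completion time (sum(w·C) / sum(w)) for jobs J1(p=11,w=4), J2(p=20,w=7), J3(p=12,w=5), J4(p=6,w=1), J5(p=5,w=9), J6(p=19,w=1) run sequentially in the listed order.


Completion times:
  J1: C=11, w×C=4×11=44
  J2: C=31, w×C=7×31=217
  J3: C=43, w×C=5×43=215
  J4: C=49, w×C=1×49=49
  J5: C=54, w×C=9×54=486
  J6: C=73, w×C=1×73=73
Sum w×C = 1084
Sum w = 27
Weighted avg = 1084/27
= 40.15


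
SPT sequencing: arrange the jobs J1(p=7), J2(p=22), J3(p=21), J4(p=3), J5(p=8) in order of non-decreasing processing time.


SPT: sort by shortest processing time
  J4: p=3
  J1: p=7
  J5: p=8
  J3: p=21
  J2: p=22
Order: J4 → J1 → J5 → J3 → J2


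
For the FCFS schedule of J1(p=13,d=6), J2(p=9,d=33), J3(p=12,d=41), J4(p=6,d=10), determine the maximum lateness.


Lateness per job (L = C - d):
  J1: C=13, d=6, L=7
  J2: C=22, d=33, L=-11
  J3: C=34, d=41, L=-7
  J4: C=40, d=10, L=30
Lmax = max(7, -11, -7, 30)
= 30


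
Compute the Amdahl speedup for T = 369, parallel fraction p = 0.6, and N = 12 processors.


Amdahl's law: T_p = T × ((1-p) + p/N)
= 369 × ((1-0.6) + 0.6/12)
= 369 × (0.40 + 0.0500)
= 369 × 0.4500
= 166.05
Speedup = 369/166.05
= 2.22×


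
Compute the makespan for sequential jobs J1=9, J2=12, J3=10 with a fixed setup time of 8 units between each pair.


Makespan = Σ processing + (n-1) × setup
= (9 + 12 + 10) + (3-1)×8
= 31 + 16
= 47 time units


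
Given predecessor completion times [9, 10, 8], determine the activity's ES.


ES = max of all predecessor completion times
Predecessors: [9, 10, 8]
ES = max(9, 10, 8)
= 10


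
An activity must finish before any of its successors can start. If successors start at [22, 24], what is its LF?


LF = min of all successor start times
Successors start at: [22, 24]
LF = min(22, 24)
= 22


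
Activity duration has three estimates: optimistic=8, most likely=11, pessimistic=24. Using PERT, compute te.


te = (o + 4m + p) / 6
= (8 + 4×11 + 24) / 6
= (8 + 44 + 24) / 6
= 76 / 6
= 12.67


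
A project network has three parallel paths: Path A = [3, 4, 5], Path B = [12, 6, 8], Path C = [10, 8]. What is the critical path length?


Path A: 3 + 4 + 5 = 12
Path B: 12 + 6 + 8 = 26
Path C: 10 + 8 = 18
Critical path = longest = max(12, 26, 18)
= 26 (Path B)


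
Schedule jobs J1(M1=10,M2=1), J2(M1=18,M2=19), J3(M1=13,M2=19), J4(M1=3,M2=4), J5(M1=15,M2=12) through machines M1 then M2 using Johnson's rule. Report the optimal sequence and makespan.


Johnson's rule:
Group 1 (M1≤M2, sort by M1): ['J4', 'J3', 'J2']
Group 2 (M1>M2, sort desc M2): ['J5', 'J1']
Sequence: J4 → J3 → J2 → J5 → J1
Makespan calculation:
  J4: M1 done=3, M2 done=7
  J3: M1 done=16, M2 done=35
  J2: M1 done=34, M2 done=54
  J5: M1 done=49, M2 done=66
  J1: M1 done=59, M2 done=67
= Sequence: J4 → J3 → J2 → J5 → J1, Makespan: 67


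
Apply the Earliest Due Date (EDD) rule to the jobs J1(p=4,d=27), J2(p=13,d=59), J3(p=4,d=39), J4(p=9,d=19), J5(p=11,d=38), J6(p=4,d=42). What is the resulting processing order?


EDD: sort by earliest due date
  J4: d=19, p=9
  J1: d=27, p=4
  J5: d=38, p=11
  J3: d=39, p=4
  J6: d=42, p=4
  J2: d=59, p=13
Order: J4 → J1 → J5 → J3 → J6 → J2


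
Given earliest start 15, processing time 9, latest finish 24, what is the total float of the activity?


EF = ES + duration = 15 + 9 = 24
LS = LF - duration = 24 - 9 = 15
Total Float = LF - EF = 24 - 24
(or LS - ES = 15 - 15)
= 0


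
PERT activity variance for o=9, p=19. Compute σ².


σ² = ((p - o) / 6)² = (p - o)² / 36
= (19 - 9)² / 36
= 10² / 36
= 100 / 36
= 2.7778


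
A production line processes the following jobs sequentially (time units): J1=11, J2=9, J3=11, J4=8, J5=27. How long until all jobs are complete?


Sequential makespan: sum all processing times
= 11 + 9 + 11 + 8 + 27
= 66 time units


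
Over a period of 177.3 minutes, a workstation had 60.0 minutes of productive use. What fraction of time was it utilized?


Utilization = busy / total × 100
= 60.0 / 177.3 × 100
= 33.8%


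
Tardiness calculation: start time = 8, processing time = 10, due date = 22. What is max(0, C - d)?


Completion = start + processing = 8 + 10 = 18
Tardiness = max(0, C - d) = max(0, 18 - 22)
= max(0, -4)
= 0


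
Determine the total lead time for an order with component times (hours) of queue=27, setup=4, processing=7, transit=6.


Lead time = queue + setup + processing + transit
= 27 + 4 + 7 + 6
= 44 hours


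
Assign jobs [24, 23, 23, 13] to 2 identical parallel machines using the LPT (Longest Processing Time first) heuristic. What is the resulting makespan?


Jobs (LPT sorted): [24, 23, 23, 13]
Machines: 2
  J=24 → Machine 1 (load: 0+24=24)
  J=23 → Machine 2 (load: 0+23=23)
  J=23 → Machine 2 (load: 23+23=46)
  J=13 → Machine 1 (load: 24+13=37)
Machine loads: [37, 46]
Makespan = max = 46 time units


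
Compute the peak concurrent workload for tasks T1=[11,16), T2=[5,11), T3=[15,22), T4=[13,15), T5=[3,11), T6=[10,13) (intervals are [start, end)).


Check each time point for overlaps:
  t=10: 3 tasks active (T2, T5, T6)
Max concurrent = 3


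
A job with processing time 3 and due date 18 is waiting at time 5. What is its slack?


Slack = due - current_time - processing
= 18 - 5 - 3
= 10


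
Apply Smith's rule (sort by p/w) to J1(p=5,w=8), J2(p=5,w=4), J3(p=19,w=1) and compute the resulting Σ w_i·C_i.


WSPT order (by p/w): J1 → J2 → J3
  J1: C=5, w·C=8×5=40
  J2: C=10, w·C=4×10=40
  J3: C=29, w·C=1×29=29
Σ w·C = 109
= 109


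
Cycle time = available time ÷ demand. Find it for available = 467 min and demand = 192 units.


Cycle time = available time / demand
= 467 / 192
= 2.43 min/unit


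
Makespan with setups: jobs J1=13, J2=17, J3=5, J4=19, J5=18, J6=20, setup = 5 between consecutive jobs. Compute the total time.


Makespan = Σ processing + (n-1) × setup
= (13 + 17 + 5 + 19 + 18 + 20) + (6-1)×5
= 92 + 25
= 117 time units


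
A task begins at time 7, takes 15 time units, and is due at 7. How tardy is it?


Completion = start + processing = 7 + 15 = 22
Tardiness = max(0, C - d) = max(0, 22 - 7)
= max(0, 15)
= 15


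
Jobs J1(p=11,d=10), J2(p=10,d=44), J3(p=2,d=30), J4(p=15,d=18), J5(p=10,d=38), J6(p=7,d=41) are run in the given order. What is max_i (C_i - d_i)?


Lateness per job (L = C - d):
  J1: C=11, d=10, L=1
  J2: C=21, d=44, L=-23
  J3: C=23, d=30, L=-7
  J4: C=38, d=18, L=20
  J5: C=48, d=38, L=10
  J6: C=55, d=41, L=14
Lmax = max(1, -23, -7, 20, 10, 14)
= 20


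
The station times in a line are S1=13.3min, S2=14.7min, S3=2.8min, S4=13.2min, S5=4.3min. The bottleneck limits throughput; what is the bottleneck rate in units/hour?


Bottleneck = longest station time
Station times: [13.3, 14.7, 2.8, 13.2, 4.3]
Max = 14.7 min
Rate = 60 / 14.7
= 4.08 units/hour (bottleneck: 14.7min)


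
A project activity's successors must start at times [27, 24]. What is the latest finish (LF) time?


LF = min of all successor start times
Successors start at: [27, 24]
LF = min(27, 24)
= 24


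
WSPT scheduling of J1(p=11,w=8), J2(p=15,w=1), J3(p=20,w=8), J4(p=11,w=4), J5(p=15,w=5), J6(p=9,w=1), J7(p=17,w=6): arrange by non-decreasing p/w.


WSPT (Smith's rule): sort by p/w ascending
  J1: p/w = 11/8 = 1.375
  J3: p/w = 20/8 = 2.500
  J4: p/w = 11/4 = 2.750
  J7: p/w = 17/6 = 2.833
  J5: p/w = 15/5 = 3.000
  J6: p/w = 9/1 = 9.000
  J2: p/w = 15/1 = 15.000
Order: J1 → J3 → J4 → J7 → J5 → J6 → J2


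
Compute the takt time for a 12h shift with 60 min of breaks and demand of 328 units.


Available = 12×60 - 60 = 660 min
Takt time = 660 / 328
= 2.01 min/unit


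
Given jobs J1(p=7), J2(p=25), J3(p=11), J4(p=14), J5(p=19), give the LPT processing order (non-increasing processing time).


LPT: sort by longest processing time first
  J2: p=25
  J5: p=19
  J4: p=14
  J3: p=11
  J1: p=7
Order: J2 → J5 → J4 → J3 → J1


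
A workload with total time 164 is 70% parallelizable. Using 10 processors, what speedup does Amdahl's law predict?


Amdahl's law: T_p = T × ((1-p) + p/N)
= 164 × ((1-0.7) + 0.7/10)
= 164 × (0.30 + 0.0700)
= 164 × 0.3700
= 60.68
Speedup = 164/60.68
= 2.70×


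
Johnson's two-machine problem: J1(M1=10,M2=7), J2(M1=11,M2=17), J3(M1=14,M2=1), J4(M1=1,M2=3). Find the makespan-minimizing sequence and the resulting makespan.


Johnson's rule:
Group 1 (M1≤M2, sort by M1): ['J4', 'J2']
Group 2 (M1>M2, sort desc M2): ['J1', 'J3']
Sequence: J4 → J2 → J1 → J3
Makespan calculation:
  J4: M1 done=1, M2 done=4
  J2: M1 done=12, M2 done=29
  J1: M1 done=22, M2 done=36
  J3: M1 done=36, M2 done=37
= Sequence: J4 → J2 → J1 → J3, Makespan: 37


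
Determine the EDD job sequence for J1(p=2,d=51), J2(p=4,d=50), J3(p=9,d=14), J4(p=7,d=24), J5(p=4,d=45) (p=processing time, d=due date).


EDD: sort by earliest due date
  J3: d=14, p=9
  J4: d=24, p=7
  J5: d=45, p=4
  J2: d=50, p=4
  J1: d=51, p=2
Order: J3 → J4 → J5 → J2 → J1


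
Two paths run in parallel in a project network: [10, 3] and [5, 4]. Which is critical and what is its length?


Path A: 10 + 3 = 13
Path B: 5 + 4 = 9
Critical path = longest = max(13, 9)
= 13 (Path A)


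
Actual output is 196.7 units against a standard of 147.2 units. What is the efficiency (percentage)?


Efficiency = (actual / standard) × 100
= (196.7 / 147.2) × 100
= 133.6%


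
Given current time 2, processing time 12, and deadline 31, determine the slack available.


Slack = due - current_time - processing
= 31 - 2 - 12
= 17


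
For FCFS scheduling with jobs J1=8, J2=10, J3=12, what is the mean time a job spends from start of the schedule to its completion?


Completion times:
  J1: completes at 8
  J2: completes at 18
  J3: completes at 30
Sum = 56
Average = 56/3
= 18.67


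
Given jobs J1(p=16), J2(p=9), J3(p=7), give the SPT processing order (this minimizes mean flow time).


SPT: sort by shortest processing time
  J3: p=7
  J2: p=9
  J1: p=16
Order: J3 → J2 → J1


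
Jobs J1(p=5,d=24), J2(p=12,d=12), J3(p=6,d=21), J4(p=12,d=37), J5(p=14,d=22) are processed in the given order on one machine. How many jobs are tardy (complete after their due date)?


Completion vs due date:
  J1: C=5, d=24 → on time
  J2: C=17, d=12 → TARDY
  J3: C=23, d=21 → TARDY
  J4: C=35, d=37 → on time
  J5: C=49, d=22 → TARDY
Tardy jobs: J2, J3, J5
Count = 3


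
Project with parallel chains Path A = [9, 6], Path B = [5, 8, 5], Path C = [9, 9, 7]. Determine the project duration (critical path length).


Path A: 9 + 6 = 15
Path B: 5 + 8 + 5 = 18
Path C: 9 + 9 + 7 = 25
Critical path = longest = max(15, 18, 25)
= 25 (Path C)


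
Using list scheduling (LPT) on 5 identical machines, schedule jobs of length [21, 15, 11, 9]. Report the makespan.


Jobs (LPT sorted): [21, 15, 11, 9]
Machines: 5
  J=21 → Machine 1 (load: 0+21=21)
  J=15 → Machine 2 (load: 0+15=15)
  J=11 → Machine 3 (load: 0+11=11)
  J=9 → Machine 4 (load: 0+9=9)
Machine loads: [21, 15, 11, 9, 0]
Makespan = max = 21 time units


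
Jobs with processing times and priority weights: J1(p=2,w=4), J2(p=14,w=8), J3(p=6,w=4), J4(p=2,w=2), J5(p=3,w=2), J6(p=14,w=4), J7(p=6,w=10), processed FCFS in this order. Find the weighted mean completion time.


Completion times:
  J1: C=2, w×C=4×2=8
  J2: C=16, w×C=8×16=128
  J3: C=22, w×C=4×22=88
  J4: C=24, w×C=2×24=48
  J5: C=27, w×C=2×27=54
  J6: C=41, w×C=4×41=164
  J7: C=47, w×C=10×47=470
Sum w×C = 960
Sum w = 34
Weighted avg = 960/34
= 28.24


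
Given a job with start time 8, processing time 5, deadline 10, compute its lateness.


Completion = 8 + 5 = 13
Lateness = C - d = 13 - 10
= 3


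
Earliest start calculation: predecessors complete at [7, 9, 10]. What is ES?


ES = max of all predecessor completion times
Predecessors: [7, 9, 10]
ES = max(7, 9, 10)
= 10


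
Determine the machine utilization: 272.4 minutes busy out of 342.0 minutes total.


Utilization = busy / total × 100
= 272.4 / 342.0 × 100
= 79.6%


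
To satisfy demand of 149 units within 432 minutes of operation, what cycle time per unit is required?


Cycle time = available time / demand
= 432 / 149
= 2.90 min/unit


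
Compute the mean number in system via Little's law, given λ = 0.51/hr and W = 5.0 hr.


Little's law: L = λ × W
= 0.51 × 5.0
= 2.55


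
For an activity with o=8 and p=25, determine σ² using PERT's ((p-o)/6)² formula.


σ² = ((p - o) / 6)² = (p - o)² / 36
= (25 - 8)² / 36
= 17² / 36
= 289 / 36
= 8.0278


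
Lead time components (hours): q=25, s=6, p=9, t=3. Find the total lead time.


Lead time = queue + setup + processing + transit
= 25 + 6 + 9 + 3
= 43 hours


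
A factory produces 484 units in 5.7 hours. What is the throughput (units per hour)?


Throughput = units / time
= 484 / 5.7
= 84.9 units/hour


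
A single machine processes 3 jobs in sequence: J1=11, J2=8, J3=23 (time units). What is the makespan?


Sequential makespan: sum all processing times
= 11 + 8 + 23
= 42 time units


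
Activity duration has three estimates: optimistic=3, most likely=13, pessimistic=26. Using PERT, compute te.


te = (o + 4m + p) / 6
= (3 + 4×13 + 26) / 6
= (3 + 52 + 26) / 6
= 81 / 6
= 13.50


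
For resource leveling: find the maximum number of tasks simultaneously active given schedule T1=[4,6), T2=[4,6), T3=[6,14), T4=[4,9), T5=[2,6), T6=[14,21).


Check each time point for overlaps:
  t=4: 4 tasks active (T1, T2, T4, T5)
Max concurrent = 4


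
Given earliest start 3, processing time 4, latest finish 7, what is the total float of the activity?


EF = ES + duration = 3 + 4 = 7
LS = LF - duration = 7 - 4 = 3
Total Float = LF - EF = 7 - 7
(or LS - ES = 3 - 3)
= 0


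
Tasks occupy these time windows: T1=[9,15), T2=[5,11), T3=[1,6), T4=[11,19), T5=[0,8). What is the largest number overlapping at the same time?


Check each time point for overlaps:
  t=5: 3 tasks active (T2, T3, T5)
Max concurrent = 3


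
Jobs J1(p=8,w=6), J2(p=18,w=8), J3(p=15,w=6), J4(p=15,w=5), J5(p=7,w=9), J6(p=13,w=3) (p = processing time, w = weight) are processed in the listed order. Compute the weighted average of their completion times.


Completion times:
  J1: C=8, w×C=6×8=48
  J2: C=26, w×C=8×26=208
  J3: C=41, w×C=6×41=246
  J4: C=56, w×C=5×56=280
  J5: C=63, w×C=9×63=567
  J6: C=76, w×C=3×76=228
Sum w×C = 1577
Sum w = 37
Weighted avg = 1577/37
= 42.62


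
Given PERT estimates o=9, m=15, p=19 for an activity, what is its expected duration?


te = (o + 4m + p) / 6
= (9 + 4×15 + 19) / 6
= (9 + 60 + 19) / 6
= 88 / 6
= 14.67


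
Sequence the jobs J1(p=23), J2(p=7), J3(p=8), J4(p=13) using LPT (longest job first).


LPT: sort by longest processing time first
  J1: p=23
  J4: p=13
  J3: p=8
  J2: p=7
Order: J1 → J4 → J3 → J2


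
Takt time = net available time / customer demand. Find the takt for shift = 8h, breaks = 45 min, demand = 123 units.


Available = 8×60 - 45 = 435 min
Takt time = 435 / 123
= 3.54 min/unit


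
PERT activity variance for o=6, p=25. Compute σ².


σ² = ((p - o) / 6)² = (p - o)² / 36
= (25 - 6)² / 36
= 19² / 36
= 361 / 36
= 10.0278


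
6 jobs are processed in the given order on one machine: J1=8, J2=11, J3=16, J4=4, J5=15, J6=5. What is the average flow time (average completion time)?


Completion times:
  J1: completes at 8
  J2: completes at 19
  J3: completes at 35
  J4: completes at 39
  J5: completes at 54
  J6: completes at 59
Sum = 214
Average = 214/6
= 35.67


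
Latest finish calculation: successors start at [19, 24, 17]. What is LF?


LF = min of all successor start times
Successors start at: [19, 24, 17]
LF = min(19, 24, 17)
= 17


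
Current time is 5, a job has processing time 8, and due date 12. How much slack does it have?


Slack = due - current_time - processing
= 12 - 5 - 8
= -1


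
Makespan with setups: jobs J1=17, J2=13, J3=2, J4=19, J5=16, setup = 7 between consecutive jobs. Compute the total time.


Makespan = Σ processing + (n-1) × setup
= (17 + 13 + 2 + 19 + 16) + (5-1)×7
= 67 + 28
= 95 time units


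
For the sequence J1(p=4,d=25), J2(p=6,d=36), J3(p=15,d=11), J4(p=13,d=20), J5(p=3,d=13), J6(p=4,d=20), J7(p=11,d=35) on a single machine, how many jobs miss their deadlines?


Completion vs due date:
  J1: C=4, d=25 → on time
  J2: C=10, d=36 → on time
  J3: C=25, d=11 → TARDY
  J4: C=38, d=20 → TARDY
  J5: C=41, d=13 → TARDY
  J6: C=45, d=20 → TARDY
  J7: C=56, d=35 → TARDY
Tardy jobs: J3, J4, J5, J6, J7
Count = 5


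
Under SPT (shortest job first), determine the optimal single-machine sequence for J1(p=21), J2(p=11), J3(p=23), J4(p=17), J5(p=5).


SPT: sort by shortest processing time
  J5: p=5
  J2: p=11
  J4: p=17
  J1: p=21
  J3: p=23
Order: J5 → J2 → J4 → J1 → J3


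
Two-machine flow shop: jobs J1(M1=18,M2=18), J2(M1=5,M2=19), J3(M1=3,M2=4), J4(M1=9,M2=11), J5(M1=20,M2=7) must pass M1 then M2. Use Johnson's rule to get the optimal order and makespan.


Johnson's rule:
Group 1 (M1≤M2, sort by M1): ['J3', 'J2', 'J4', 'J1']
Group 2 (M1>M2, sort desc M2): ['J5']
Sequence: J3 → J2 → J4 → J1 → J5
Makespan calculation:
  J3: M1 done=3, M2 done=7
  J2: M1 done=8, M2 done=27
  J4: M1 done=17, M2 done=38
  J1: M1 done=35, M2 done=56
  J5: M1 done=55, M2 done=63
= Sequence: J3 → J2 → J4 → J1 → J5, Makespan: 63


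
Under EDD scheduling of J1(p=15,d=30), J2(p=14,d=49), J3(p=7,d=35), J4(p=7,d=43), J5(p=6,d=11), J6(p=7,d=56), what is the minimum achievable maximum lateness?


EDD order: J5 → J1 → J3 → J4 → J2 → J6
Completion and lateness:
  J5: C=6, d=11, L=6-11=-5
  J1: C=21, d=30, L=21-30=-9
  J3: C=28, d=35, L=28-35=-7
  J4: C=35, d=43, L=35-43=-8
  J2: C=49, d=49, L=49-49=0
  J6: C=56, d=56, L=56-56=0
Lmax = max(-5, -9, -7, -8, 0, 0)
= 0


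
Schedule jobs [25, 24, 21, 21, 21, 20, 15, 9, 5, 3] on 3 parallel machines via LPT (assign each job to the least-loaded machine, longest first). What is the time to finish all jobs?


Jobs (LPT sorted): [25, 24, 21, 21, 21, 20, 15, 9, 5, 3]
Machines: 3
  J=25 → Machine 1 (load: 0+25=25)
  J=24 → Machine 2 (load: 0+24=24)
  J=21 → Machine 3 (load: 0+21=21)
  J=21 → Machine 3 (load: 21+21=42)
  J=21 → Machine 2 (load: 24+21=45)
  J=20 → Machine 1 (load: 25+20=45)
  J=15 → Machine 3 (load: 42+15=57)
  J=9 → Machine 1 (load: 45+9=54)
  J=5 → Machine 2 (load: 45+5=50)
  J=3 → Machine 2 (load: 50+3=53)
Machine loads: [54, 53, 57]
Makespan = max = 57 time units


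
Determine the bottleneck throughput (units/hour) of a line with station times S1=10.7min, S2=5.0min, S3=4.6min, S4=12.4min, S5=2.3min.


Bottleneck = longest station time
Station times: [10.7, 5.0, 4.6, 12.4, 2.3]
Max = 12.4 min
Rate = 60 / 12.4
= 4.84 units/hour (bottleneck: 12.4min)


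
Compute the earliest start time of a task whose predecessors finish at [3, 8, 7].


ES = max of all predecessor completion times
Predecessors: [3, 8, 7]
ES = max(3, 8, 7)
= 8


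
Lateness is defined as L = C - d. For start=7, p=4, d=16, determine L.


Completion = 7 + 4 = 11
Lateness = C - d = 11 - 16
= -5


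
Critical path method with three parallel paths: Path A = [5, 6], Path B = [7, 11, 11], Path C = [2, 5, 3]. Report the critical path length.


Path A: 5 + 6 = 11
Path B: 7 + 11 + 11 = 29
Path C: 2 + 5 + 3 = 10
Critical path = longest = max(11, 29, 10)
= 29 (Path B)


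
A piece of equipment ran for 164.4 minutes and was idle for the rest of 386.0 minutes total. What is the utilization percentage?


Utilization = busy / total × 100
= 164.4 / 386.0 × 100
= 42.6%


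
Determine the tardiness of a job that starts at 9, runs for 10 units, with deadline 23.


Completion = start + processing = 9 + 10 = 19
Tardiness = max(0, C - d) = max(0, 19 - 23)
= max(0, -4)
= 0


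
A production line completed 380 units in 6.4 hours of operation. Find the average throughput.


Throughput = units / time
= 380 / 6.4
= 59.4 units/hour


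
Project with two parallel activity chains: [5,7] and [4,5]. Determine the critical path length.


Path A: 5 + 7 = 12
Path B: 4 + 5 = 9
Critical path = longest = max(12, 9)
= 12 (Path A)


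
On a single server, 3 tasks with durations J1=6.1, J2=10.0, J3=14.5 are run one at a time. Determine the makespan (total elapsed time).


Sequential makespan: sum all processing times
= 6.1 + 10.0 + 14.5
= 30.6 time units


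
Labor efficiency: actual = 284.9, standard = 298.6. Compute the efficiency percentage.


Efficiency = (actual / standard) × 100
= (284.9 / 298.6) × 100
= 95.4%


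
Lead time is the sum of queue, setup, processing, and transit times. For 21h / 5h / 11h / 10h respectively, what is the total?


Lead time = queue + setup + processing + transit
= 21 + 5 + 11 + 10
= 47 hours


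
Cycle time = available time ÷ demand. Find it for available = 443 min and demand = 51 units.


Cycle time = available time / demand
= 443 / 51
= 8.69 min/unit


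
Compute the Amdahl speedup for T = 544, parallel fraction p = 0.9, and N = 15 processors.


Amdahl's law: T_p = T × ((1-p) + p/N)
= 544 × ((1-0.9) + 0.9/15)
= 544 × (0.10 + 0.0600)
= 544 × 0.1600
= 87.04
Speedup = 544/87.04
= 6.25×


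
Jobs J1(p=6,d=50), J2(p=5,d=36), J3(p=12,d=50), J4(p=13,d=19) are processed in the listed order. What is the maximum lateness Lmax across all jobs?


Lateness per job (L = C - d):
  J1: C=6, d=50, L=-44
  J2: C=11, d=36, L=-25
  J3: C=23, d=50, L=-27
  J4: C=36, d=19, L=17
Lmax = max(-44, -25, -27, 17)
= 17


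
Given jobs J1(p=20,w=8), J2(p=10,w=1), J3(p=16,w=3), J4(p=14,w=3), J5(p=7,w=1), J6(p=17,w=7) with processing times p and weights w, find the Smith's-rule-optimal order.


WSPT (Smith's rule): sort by p/w ascending
  J6: p/w = 17/7 = 2.429
  J1: p/w = 20/8 = 2.500
  J4: p/w = 14/3 = 4.667
  J3: p/w = 16/3 = 5.333
  J5: p/w = 7/1 = 7.000
  J2: p/w = 10/1 = 10.000
Order: J6 → J1 → J4 → J3 → J5 → J2


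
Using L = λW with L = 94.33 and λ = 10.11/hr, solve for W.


Little's law: L = λW → W = L / λ
= 94.33 / 10.11
= 9.33 hours


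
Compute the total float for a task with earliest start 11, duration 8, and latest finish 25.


EF = ES + duration = 11 + 8 = 19
LS = LF - duration = 25 - 8 = 17
Total Float = LF - EF = 25 - 19
(or LS - ES = 17 - 11)
= 6


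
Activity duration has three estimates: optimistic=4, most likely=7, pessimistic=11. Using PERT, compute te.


te = (o + 4m + p) / 6
= (4 + 4×7 + 11) / 6
= (4 + 28 + 11) / 6
= 43 / 6
= 7.17


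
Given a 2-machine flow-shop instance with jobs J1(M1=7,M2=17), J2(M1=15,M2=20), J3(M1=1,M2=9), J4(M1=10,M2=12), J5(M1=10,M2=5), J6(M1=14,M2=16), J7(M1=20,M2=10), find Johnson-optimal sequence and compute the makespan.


Johnson's rule:
Group 1 (M1≤M2, sort by M1): ['J3', 'J1', 'J4', 'J6', 'J2']
Group 2 (M1>M2, sort desc M2): ['J7', 'J5']
Sequence: J3 → J1 → J4 → J6 → J2 → J7 → J5
Makespan calculation:
  J3: M1 done=1, M2 done=10
  J1: M1 done=8, M2 done=27
  J4: M1 done=18, M2 done=39
  J6: M1 done=32, M2 done=55
  J2: M1 done=47, M2 done=75
  J7: M1 done=67, M2 done=85
  J5: M1 done=77, M2 done=90
= Sequence: J3 → J1 → J4 → J6 → J2 → J7 → J5, Makespan: 90


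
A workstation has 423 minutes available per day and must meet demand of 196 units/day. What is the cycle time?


Cycle time = available time / demand
= 423 / 196
= 2.16 min/unit


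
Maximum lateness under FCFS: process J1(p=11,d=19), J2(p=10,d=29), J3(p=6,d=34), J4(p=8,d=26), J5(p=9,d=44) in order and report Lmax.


Lateness per job (L = C - d):
  J1: C=11, d=19, L=-8
  J2: C=21, d=29, L=-8
  J3: C=27, d=34, L=-7
  J4: C=35, d=26, L=9
  J5: C=44, d=44, L=0
Lmax = max(-8, -8, -7, 9, 0)
= 9


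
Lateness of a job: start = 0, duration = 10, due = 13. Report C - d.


Completion = 0 + 10 = 10
Lateness = C - d = 10 - 13
= -3


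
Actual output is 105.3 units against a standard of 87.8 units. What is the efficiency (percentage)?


Efficiency = (actual / standard) × 100
= (105.3 / 87.8) × 100
= 119.9%


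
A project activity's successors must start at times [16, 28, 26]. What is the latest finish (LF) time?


LF = min of all successor start times
Successors start at: [16, 28, 26]
LF = min(16, 28, 26)
= 16


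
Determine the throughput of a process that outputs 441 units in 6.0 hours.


Throughput = units / time
= 441 / 6.0
= 73.5 units/hour


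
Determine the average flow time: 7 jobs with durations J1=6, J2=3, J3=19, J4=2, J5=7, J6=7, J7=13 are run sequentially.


Completion times:
  J1: completes at 6
  J2: completes at 9
  J3: completes at 28
  J4: completes at 30
  J5: completes at 37
  J6: completes at 44
  J7: completes at 57
Sum = 211
Average = 211/7
= 30.14


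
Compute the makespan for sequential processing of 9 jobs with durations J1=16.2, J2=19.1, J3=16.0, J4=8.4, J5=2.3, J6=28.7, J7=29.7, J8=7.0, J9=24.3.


Sequential makespan: sum all processing times
= 16.2 + 19.1 + 16.0 + 8.4 + 2.3 + 28.7 + 29.7 + 7.0 + 24.3
= 151.7 time units


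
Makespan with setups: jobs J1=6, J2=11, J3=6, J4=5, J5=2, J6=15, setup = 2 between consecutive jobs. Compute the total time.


Makespan = Σ processing + (n-1) × setup
= (6 + 11 + 6 + 5 + 2 + 15) + (6-1)×2
= 45 + 10
= 55 time units


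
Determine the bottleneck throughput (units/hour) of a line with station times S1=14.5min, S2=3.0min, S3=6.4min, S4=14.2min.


Bottleneck = longest station time
Station times: [14.5, 3.0, 6.4, 14.2]
Max = 14.5 min
Rate = 60 / 14.5
= 4.14 units/hour (bottleneck: 14.5min)


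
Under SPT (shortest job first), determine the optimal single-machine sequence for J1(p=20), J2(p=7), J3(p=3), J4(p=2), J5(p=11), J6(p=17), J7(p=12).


SPT: sort by shortest processing time
  J4: p=2
  J3: p=3
  J2: p=7
  J5: p=11
  J7: p=12
  J6: p=17
  J1: p=20
Order: J4 → J3 → J2 → J5 → J7 → J6 → J1


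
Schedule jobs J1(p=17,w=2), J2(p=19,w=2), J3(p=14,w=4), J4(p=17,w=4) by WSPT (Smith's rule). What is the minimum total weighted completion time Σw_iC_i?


WSPT order (by p/w): J3 → J4 → J1 → J2
  J3: C=14, w·C=4×14=56
  J4: C=31, w·C=4×31=124
  J1: C=48, w·C=2×48=96
  J2: C=67, w·C=2×67=134
Σ w·C = 410
= 410


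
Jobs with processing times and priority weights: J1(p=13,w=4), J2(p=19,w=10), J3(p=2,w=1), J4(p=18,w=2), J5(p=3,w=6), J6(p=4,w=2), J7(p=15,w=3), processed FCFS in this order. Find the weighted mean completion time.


Completion times:
  J1: C=13, w×C=4×13=52
  J2: C=32, w×C=10×32=320
  J3: C=34, w×C=1×34=34
  J4: C=52, w×C=2×52=104
  J5: C=55, w×C=6×55=330
  J6: C=59, w×C=2×59=118
  J7: C=74, w×C=3×74=222
Sum w×C = 1180
Sum w = 28
Weighted avg = 1180/28
= 42.14


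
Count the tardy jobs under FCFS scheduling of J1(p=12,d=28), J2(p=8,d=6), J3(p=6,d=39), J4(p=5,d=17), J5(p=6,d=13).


Completion vs due date:
  J1: C=12, d=28 → on time
  J2: C=20, d=6 → TARDY
  J3: C=26, d=39 → on time
  J4: C=31, d=17 → TARDY
  J5: C=37, d=13 → TARDY
Tardy jobs: J2, J4, J5
Count = 3


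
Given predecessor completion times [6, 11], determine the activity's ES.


ES = max of all predecessor completion times
Predecessors: [6, 11]
ES = max(6, 11)
= 11


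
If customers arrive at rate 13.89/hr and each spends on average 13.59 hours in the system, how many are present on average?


Little's law: L = λ × W
= 13.89 × 13.59
= 188.77


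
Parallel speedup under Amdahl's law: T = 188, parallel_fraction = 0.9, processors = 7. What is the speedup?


Amdahl's law: T_p = T × ((1-p) + p/N)
= 188 × ((1-0.9) + 0.9/7)
= 188 × (0.10 + 0.1286)
= 188 × 0.2286
= 42.97
Speedup = 188/42.97
= 4.38×


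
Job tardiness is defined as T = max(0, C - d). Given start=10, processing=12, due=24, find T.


Completion = start + processing = 10 + 12 = 22
Tardiness = max(0, C - d) = max(0, 22 - 24)
= max(0, -2)
= 0


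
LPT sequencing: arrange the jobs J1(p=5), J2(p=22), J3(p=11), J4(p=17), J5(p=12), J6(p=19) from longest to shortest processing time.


LPT: sort by longest processing time first
  J2: p=22
  J6: p=19
  J4: p=17
  J5: p=12
  J3: p=11
  J1: p=5
Order: J2 → J6 → J4 → J5 → J3 → J1


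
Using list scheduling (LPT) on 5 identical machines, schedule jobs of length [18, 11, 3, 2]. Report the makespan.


Jobs (LPT sorted): [18, 11, 3, 2]
Machines: 5
  J=18 → Machine 1 (load: 0+18=18)
  J=11 → Machine 2 (load: 0+11=11)
  J=3 → Machine 3 (load: 0+3=3)
  J=2 → Machine 4 (load: 0+2=2)
Machine loads: [18, 11, 3, 2, 0]
Makespan = max = 18 time units


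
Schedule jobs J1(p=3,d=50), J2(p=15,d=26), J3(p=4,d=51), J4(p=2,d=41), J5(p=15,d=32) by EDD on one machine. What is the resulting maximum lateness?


EDD order: J2 → J5 → J4 → J1 → J3
Completion and lateness:
  J2: C=15, d=26, L=15-26=-11
  J5: C=30, d=32, L=30-32=-2
  J4: C=32, d=41, L=32-41=-9
  J1: C=35, d=50, L=35-50=-15
  J3: C=39, d=51, L=39-51=-12
Lmax = max(-11, -2, -9, -15, -12)
= -2


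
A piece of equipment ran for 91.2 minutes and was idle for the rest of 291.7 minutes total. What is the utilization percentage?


Utilization = busy / total × 100
= 91.2 / 291.7 × 100
= 31.3%


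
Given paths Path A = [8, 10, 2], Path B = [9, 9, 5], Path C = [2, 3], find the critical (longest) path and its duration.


Path A: 8 + 10 + 2 = 20
Path B: 9 + 9 + 5 = 23
Path C: 2 + 3 = 5
Critical path = longest = max(20, 23, 5)
= 23 (Path B)


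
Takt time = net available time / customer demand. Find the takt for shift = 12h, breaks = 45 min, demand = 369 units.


Available = 12×60 - 45 = 675 min
Takt time = 675 / 369
= 1.83 min/unit


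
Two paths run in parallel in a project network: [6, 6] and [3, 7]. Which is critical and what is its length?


Path A: 6 + 6 = 12
Path B: 3 + 7 = 10
Critical path = longest = max(12, 10)
= 12 (Path A)


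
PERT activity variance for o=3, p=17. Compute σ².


σ² = ((p - o) / 6)² = (p - o)² / 36
= (17 - 3)² / 36
= 14² / 36
= 196 / 36
= 5.4444


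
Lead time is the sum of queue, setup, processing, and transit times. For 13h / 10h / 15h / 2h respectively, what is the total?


Lead time = queue + setup + processing + transit
= 13 + 10 + 15 + 2
= 40 hours


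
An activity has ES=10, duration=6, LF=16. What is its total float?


EF = ES + duration = 10 + 6 = 16
LS = LF - duration = 16 - 6 = 10
Total Float = LF - EF = 16 - 16
(or LS - ES = 10 - 10)
= 0


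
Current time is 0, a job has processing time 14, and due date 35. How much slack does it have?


Slack = due - current_time - processing
= 35 - 0 - 14
= 21


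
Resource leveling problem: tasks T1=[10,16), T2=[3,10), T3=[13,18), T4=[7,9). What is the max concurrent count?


Check each time point for overlaps:
  t=7: 2 tasks active (T2, T4)
Max concurrent = 2


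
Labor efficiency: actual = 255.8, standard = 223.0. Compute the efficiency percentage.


Efficiency = (actual / standard) × 100
= (255.8 / 223.0) × 100
= 114.7%


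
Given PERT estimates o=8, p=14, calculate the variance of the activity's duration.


σ² = ((p - o) / 6)² = (p - o)² / 36
= (14 - 8)² / 36
= 6² / 36
= 36 / 36
= 1.0000


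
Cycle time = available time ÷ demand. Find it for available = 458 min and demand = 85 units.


Cycle time = available time / demand
= 458 / 85
= 5.39 min/unit


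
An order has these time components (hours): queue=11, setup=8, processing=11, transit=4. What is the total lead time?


Lead time = queue + setup + processing + transit
= 11 + 8 + 11 + 4
= 34 hours


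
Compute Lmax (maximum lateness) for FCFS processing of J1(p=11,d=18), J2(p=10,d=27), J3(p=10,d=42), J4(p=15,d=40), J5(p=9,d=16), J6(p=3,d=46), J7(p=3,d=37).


Lateness per job (L = C - d):
  J1: C=11, d=18, L=-7
  J2: C=21, d=27, L=-6
  J3: C=31, d=42, L=-11
  J4: C=46, d=40, L=6
  J5: C=55, d=16, L=39
  J6: C=58, d=46, L=12
  J7: C=61, d=37, L=24
Lmax = max(-7, -6, -11, 6, 39, 12, 24)
= 39


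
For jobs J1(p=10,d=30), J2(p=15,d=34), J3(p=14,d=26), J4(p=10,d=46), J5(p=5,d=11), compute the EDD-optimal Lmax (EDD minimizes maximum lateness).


EDD order: J5 → J3 → J1 → J2 → J4
Completion and lateness:
  J5: C=5, d=11, L=5-11=-6
  J3: C=19, d=26, L=19-26=-7
  J1: C=29, d=30, L=29-30=-1
  J2: C=44, d=34, L=44-34=10
  J4: C=54, d=46, L=54-46=8
Lmax = max(-6, -7, -1, 10, 8)
= 10


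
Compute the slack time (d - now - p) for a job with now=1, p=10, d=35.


Slack = due - current_time - processing
= 35 - 1 - 10
= 24


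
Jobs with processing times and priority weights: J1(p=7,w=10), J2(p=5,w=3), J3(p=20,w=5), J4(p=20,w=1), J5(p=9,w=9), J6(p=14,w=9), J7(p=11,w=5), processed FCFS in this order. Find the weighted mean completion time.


Completion times:
  J1: C=7, w×C=10×7=70
  J2: C=12, w×C=3×12=36
  J3: C=32, w×C=5×32=160
  J4: C=52, w×C=1×52=52
  J5: C=61, w×C=9×61=549
  J6: C=75, w×C=9×75=675
  J7: C=86, w×C=5×86=430
Sum w×C = 1972
Sum w = 42
Weighted avg = 1972/42
= 46.95


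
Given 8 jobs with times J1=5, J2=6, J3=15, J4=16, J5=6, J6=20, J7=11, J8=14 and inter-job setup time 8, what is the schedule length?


Makespan = Σ processing + (n-1) × setup
= (5 + 6 + 15 + 16 + 6 + 20 + 11 + 14) + (8-1)×8
= 93 + 56
= 149 time units


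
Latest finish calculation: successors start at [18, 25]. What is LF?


LF = min of all successor start times
Successors start at: [18, 25]
LF = min(18, 25)
= 18


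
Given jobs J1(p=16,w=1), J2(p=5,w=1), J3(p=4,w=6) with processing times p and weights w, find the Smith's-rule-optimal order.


WSPT (Smith's rule): sort by p/w ascending
  J3: p/w = 4/6 = 0.667
  J2: p/w = 5/1 = 5.000
  J1: p/w = 16/1 = 16.000
Order: J3 → J2 → J1


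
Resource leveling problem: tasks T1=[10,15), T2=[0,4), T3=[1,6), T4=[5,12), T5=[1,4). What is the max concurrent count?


Check each time point for overlaps:
  t=1: 3 tasks active (T2, T3, T5)
Max concurrent = 3


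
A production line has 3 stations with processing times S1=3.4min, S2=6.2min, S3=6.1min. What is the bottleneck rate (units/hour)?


Bottleneck = longest station time
Station times: [3.4, 6.2, 6.1]
Max = 6.2 min
Rate = 60 / 6.2
= 9.68 units/hour (bottleneck: 6.2min)


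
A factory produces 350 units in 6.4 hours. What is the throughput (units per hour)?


Throughput = units / time
= 350 / 6.4
= 54.7 units/hour


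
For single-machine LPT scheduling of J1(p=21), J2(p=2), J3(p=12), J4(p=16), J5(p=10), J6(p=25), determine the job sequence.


LPT: sort by longest processing time first
  J6: p=25
  J1: p=21
  J4: p=16
  J3: p=12
  J5: p=10
  J2: p=2
Order: J6 → J1 → J4 → J3 → J5 → J2


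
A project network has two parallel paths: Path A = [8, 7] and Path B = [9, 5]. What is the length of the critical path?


Path A: 8 + 7 = 15
Path B: 9 + 5 = 14
Critical path = longest = max(15, 14)
= 15 (Path A)


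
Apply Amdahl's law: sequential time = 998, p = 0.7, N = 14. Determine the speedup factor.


Amdahl's law: T_p = T × ((1-p) + p/N)
= 998 × ((1-0.7) + 0.7/14)
= 998 × (0.30 + 0.0500)
= 998 × 0.3500
= 349.30
Speedup = 998/349.30
= 2.86×


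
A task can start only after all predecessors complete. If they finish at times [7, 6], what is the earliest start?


ES = max of all predecessor completion times
Predecessors: [7, 6]
ES = max(7, 6)
= 7


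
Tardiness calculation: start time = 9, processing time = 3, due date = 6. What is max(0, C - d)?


Completion = start + processing = 9 + 3 = 12
Tardiness = max(0, C - d) = max(0, 12 - 6)
= max(0, 6)
= 6


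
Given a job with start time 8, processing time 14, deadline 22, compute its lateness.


Completion = 8 + 14 = 22
Lateness = C - d = 22 - 22
= 0


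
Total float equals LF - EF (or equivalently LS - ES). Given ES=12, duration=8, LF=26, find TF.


EF = ES + duration = 12 + 8 = 20
LS = LF - duration = 26 - 8 = 18
Total Float = LF - EF = 26 - 20
(or LS - ES = 18 - 12)
= 6


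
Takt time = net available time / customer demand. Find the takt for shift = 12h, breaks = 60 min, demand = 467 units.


Available = 12×60 - 60 = 660 min
Takt time = 660 / 467
= 1.41 min/unit


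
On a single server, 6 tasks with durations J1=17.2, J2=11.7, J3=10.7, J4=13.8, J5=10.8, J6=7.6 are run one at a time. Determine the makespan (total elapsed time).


Sequential makespan: sum all processing times
= 17.2 + 11.7 + 10.7 + 13.8 + 10.8 + 7.6
= 71.8 time units


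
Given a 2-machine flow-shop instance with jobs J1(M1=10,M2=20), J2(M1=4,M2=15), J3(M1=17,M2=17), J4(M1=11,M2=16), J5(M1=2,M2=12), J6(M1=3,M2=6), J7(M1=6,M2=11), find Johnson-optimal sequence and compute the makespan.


Johnson's rule:
Group 1 (M1≤M2, sort by M1): ['J5', 'J6', 'J2', 'J7', 'J1', 'J4', 'J3']
Group 2 (M1>M2, sort desc M2): []
Sequence: J5 → J6 → J2 → J7 → J1 → J4 → J3
Makespan calculation:
  J5: M1 done=2, M2 done=14
  J6: M1 done=5, M2 done=20
  J2: M1 done=9, M2 done=35
  J7: M1 done=15, M2 done=46
  J1: M1 done=25, M2 done=66
  J4: M1 done=36, M2 done=82
  J3: M1 done=53, M2 done=99
= Sequence: J5 → J6 → J2 → J7 → J1 → J4 → J3, Makespan: 99


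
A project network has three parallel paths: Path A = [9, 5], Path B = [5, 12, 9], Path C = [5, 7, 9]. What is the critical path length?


Path A: 9 + 5 = 14
Path B: 5 + 12 + 9 = 26
Path C: 5 + 7 + 9 = 21
Critical path = longest = max(14, 26, 21)
= 26 (Path B)


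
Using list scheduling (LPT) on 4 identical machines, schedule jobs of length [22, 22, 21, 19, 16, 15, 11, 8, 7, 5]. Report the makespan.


Jobs (LPT sorted): [22, 22, 21, 19, 16, 15, 11, 8, 7, 5]
Machines: 4
  J=22 → Machine 1 (load: 0+22=22)
  J=22 → Machine 2 (load: 0+22=22)
  J=21 → Machine 3 (load: 0+21=21)
  J=19 → Machine 4 (load: 0+19=19)
  J=16 → Machine 4 (load: 19+16=35)
  J=15 → Machine 3 (load: 21+15=36)
  J=11 → Machine 1 (load: 22+11=33)
  J=8 → Machine 2 (load: 22+8=30)
  J=7 → Machine 2 (load: 30+7=37)
  J=5 → Machine 1 (load: 33+5=38)
Machine loads: [38, 37, 36, 35]
Makespan = max = 38 time units


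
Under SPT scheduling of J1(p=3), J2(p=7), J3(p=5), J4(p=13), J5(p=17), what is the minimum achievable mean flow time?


SPT order: J1 → J3 → J2 → J4 → J5
Completion times:
  J1: C=3
  J3: C=8
  J2: C=15
  J4: C=28
  J5: C=45
Sum = 99, n = 5
Mean flow = 99/5
= 19.80


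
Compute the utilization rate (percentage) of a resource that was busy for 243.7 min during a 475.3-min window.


Utilization = busy / total × 100
= 243.7 / 475.3 × 100
= 51.3%


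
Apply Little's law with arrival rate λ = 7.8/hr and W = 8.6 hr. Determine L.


Little's law: L = λ × W
= 7.8 × 8.6
= 67.08


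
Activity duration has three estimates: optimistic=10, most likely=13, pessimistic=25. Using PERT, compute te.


te = (o + 4m + p) / 6
= (10 + 4×13 + 25) / 6
= (10 + 52 + 25) / 6
= 87 / 6
= 14.50


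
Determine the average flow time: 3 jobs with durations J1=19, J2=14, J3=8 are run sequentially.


Completion times:
  J1: completes at 19
  J2: completes at 33
  J3: completes at 41
Sum = 93
Average = 93/3
= 31.00
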